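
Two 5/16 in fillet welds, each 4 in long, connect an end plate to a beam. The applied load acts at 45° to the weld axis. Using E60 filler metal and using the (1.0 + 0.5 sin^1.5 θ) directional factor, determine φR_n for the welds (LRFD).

φR_n ≈ 61.9 kip

E60XX → F_EXX = 60 ksi.
t_e = 0.707 × 0.3125 = 0.2209 in; A_we = 0.2209 × 8 = 1.767 in².
Directional factor: 1.0 + 0.5 sin^1.5(45°) = 1.297.
F_nw = 0.6 × 60 × 1.297 = 46.7 ksi.
φR_n = 0.75 × 46.7 × 1.767 = 61.91 kip.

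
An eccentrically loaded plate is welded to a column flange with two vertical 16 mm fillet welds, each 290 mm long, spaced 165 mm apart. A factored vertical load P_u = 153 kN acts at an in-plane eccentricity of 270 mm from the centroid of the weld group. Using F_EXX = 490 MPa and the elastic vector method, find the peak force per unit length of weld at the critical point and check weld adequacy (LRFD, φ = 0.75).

f_max ≈ 1020 N/mm; adequate

Total weld length L_w = 580 mm. Treat welds as unit-width lines.
Polar moment about centroid: J = 2[d³/12 + d(b/2)²] = 2[290³/12 + 290×82.5²] = 8012000 mm³.
Direct shear f_v = P/L_w = 153×10³ / 580 = 263.8 N/mm (vertical).
Torsion M = P·e = 153×10³ × 270 = 41310000 N·mm.
Critical point at (x, y) = (82.5, 145) from centroid. f_tx = M·y/J = 747.6 N/mm; f_ty = M·x/J = 425.3 N/mm.
Resultant f_max = √[f_tx² + (f_v + f_ty)²] = √[747.6² + (263.8 + 425.3)²] = 1017 N/mm.
Capacity per unit length: φr_n = 0.75 × 0.6 × 490 × (0.707 × 16) = 2494 N/mm.
1017 ≤ 2494 → adequate.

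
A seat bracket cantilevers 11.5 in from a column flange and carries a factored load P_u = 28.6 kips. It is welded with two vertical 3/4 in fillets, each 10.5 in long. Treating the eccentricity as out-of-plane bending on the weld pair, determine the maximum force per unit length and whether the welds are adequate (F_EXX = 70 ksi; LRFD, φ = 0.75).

L_w = 2 × 10.5 = 21 in; section modulus (unit throat) S = 2 × L²/6 = 36.75 in².
Direct shear f_v = P/L_w = 28.6/21 = 1.362 kip/in.
Moment M = P × e = 28.6 × 11.5 = 328.9 kip·in; bending f_b = M/S = 8.95 kip/in.
f_max = √(f_v² + f_b²) = √(1.362² + 8.95²) = 9.053 kip/in.
φr_n = 0.75 × 0.6 × 70 × (0.707 × 0.75) = 16.7 kip/in → adequate.

f_max ≈ 9.05 kip/in; adequate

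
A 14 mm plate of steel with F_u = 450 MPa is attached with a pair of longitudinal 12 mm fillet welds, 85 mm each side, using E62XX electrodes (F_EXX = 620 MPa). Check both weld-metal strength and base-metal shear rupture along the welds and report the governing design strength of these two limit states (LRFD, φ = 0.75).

φR_n ≈ 402 kN (weld metal governs)

t_e = 0.707 × 12 = 8.484 mm; L = 170 mm.
Weld metal: φR_n = 0.75 × 0.6 × 620 × 8.484 × 170 × 10⁻³ = 402.4 kN.
Base metal (shear rupture): φR_n = 0.75 × 0.6 × 450 × 14 × 170 × 10⁻³ = 482 kN.
Governing: weld metal.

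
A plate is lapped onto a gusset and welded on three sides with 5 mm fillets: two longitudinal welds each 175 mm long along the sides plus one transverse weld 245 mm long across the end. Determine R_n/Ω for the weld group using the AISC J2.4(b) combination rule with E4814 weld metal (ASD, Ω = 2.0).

E48XX → F_EXX = 480 MPa.
t_e = 0.707 × 5 = 3.535 mm.
R_nwl = 0.6 × 480 × 3.535 × 350 × 10⁻³ = 356.3 kN (longitudinal, 2 welds).
R_nwt = 0.6 × 480 × 3.535 × 245 × 10⁻³ = 249.4 kN (transverse, base value).
(i) R_nwl + R_nwt = 605.8 kN; (ii) 0.85 R_nwl + 1.5 R_nwt = 677 kN.
R_n = max = 677 kN [governs: (ii)]; R_n/Ω = 338.5 kN.

R_n/Ω ≈ 339 kN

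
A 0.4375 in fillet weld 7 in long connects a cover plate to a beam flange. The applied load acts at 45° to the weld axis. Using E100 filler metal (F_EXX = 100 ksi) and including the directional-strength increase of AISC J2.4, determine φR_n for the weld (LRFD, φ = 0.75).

φR_n ≈ 126 kip

t_e = 0.707 × 0.4375 = 0.3093 in; A_we = 0.3093 × 7 = 2.165 in².
Directional factor: 1.0 + 0.5 sin^1.5(45°) = 1.297.
F_nw = 0.6 × 100 × 1.297 = 77.84 ksi.
φR_n = 0.75 × 77.84 × 2.165 = 126.4 kip.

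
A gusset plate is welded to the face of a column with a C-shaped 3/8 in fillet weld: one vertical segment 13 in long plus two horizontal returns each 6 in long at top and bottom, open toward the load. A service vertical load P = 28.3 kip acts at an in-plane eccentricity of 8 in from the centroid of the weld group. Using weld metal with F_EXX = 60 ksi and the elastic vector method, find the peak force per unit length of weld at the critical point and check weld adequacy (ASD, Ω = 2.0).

f_max ≈ 3.09 kip/in; adequate

Total weld length L_w = 25 in. Treat welds as unit-width lines.
Centroid: x̄ = 2×6×3 / 25 = 1.44 in from the vertical weld.
Polar moment about centroid: J = I_x + I_y = [13³/12 + 2×6×6.5²] + [13×1.44² + 2(6³/12 + 6×1.56²)] = 782.2 in³.
Direct shear f_v = P/L_w = 28.3 / 25 = 1.132 kip/in (vertical).
Torsion M = P·e = 28.3 × 8 = 226.4 kip·in.
Critical point at (x, y) = (4.56, 6.5) from centroid. f_tx = M·y/J = 1.881 kip/in; f_ty = M·x/J = 1.32 kip/in.
Resultant f_max = √[f_tx² + (f_v + f_ty)²] = √[1.881² + (1.132 + 1.32)²] = 3.09 kip/in.
Capacity per unit length: r_n/Ω = (1/2.0) × 0.6 × 60 × (0.707 × 0.375) = 4.772 kip/in.
3.09 ≤ 4.772 → adequate.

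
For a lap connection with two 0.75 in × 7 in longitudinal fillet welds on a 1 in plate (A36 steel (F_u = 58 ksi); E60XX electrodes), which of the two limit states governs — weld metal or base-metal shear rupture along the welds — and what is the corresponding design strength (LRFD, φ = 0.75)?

E60XX → F_EXX = 60 ksi.
t_e = 0.707 × 0.75 = 0.5302 in; L = 14 in.
Weld metal: φR_n = 0.75 × 0.6 × 60 × 0.5302 × 14 = 200.4 kips.
Base metal (shear rupture): φR_n = 0.75 × 0.6 × 58 × 1 × 14 = 365.4 kips.
Governing: weld metal.

φR_n ≈ 200 kips (weld metal governs)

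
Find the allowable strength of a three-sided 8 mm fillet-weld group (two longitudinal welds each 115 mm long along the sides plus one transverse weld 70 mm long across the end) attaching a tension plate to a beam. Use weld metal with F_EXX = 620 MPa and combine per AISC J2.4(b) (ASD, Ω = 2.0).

R_n/Ω ≈ 316 kN

t_e = 0.707 × 8 = 5.656 mm.
R_nwl = 0.6 × 620 × 5.656 × 230 × 10⁻³ = 483.9 kN (longitudinal, 2 welds).
R_nwt = 0.6 × 620 × 5.656 × 70 × 10⁻³ = 147.3 kN (transverse, base value).
(i) R_nwl + R_nwt = 631.2 kN; (ii) 0.85 R_nwl + 1.5 R_nwt = 632.3 kN.
R_n = max = 632.3 kN [governs: (ii)]; R_n/Ω = 316.1 kN.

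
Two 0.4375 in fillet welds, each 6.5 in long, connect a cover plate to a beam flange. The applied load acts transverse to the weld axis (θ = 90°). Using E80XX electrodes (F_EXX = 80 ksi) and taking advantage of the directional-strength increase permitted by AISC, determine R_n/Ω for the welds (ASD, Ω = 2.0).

t_e = 0.707 × 0.4375 = 0.3093 in; A_we = 0.3093 × 13 = 4.021 in².
Directional factor: 1.0 + 0.5 sin^1.5(90°) = 1.5.
F_nw = 0.6 × 80 × 1.5 = 72 ksi.
R_n/Ω = (72 × 4.021) / 2.0 = 144.8 kips.

R_n/Ω ≈ 145 kips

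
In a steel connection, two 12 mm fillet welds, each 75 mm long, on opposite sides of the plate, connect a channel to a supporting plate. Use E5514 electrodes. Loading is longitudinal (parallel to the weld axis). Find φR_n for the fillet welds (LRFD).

E55XX → F_EXX = 550 MPa.
Effective throat t_e = 0.707 × 12 = 8.484 mm.
Total length L = 150 mm; A_we = 8.484 × 150 = 1273 mm².
F_nw = 0.6 F_EXX = 0.6 × 550 = 330 MPa.
φR_n = 0.75 × 330 × 1273 × 10⁻³ = 315 kN.

φR_n ≈ 315 kN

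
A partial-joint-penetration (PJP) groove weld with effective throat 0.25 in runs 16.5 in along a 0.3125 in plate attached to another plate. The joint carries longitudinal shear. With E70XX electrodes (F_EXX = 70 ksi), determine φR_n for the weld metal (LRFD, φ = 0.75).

Effective throat (given) t_e = 0.25 in.
A_we = 0.25 × 16.5 = 4.125 in².
F_nw = 0.6 F_EXX = 42 ksi.
φR_n = 0.75 × 42 × 4.125 = 129.9 kip.

φR_n ≈ 130 kip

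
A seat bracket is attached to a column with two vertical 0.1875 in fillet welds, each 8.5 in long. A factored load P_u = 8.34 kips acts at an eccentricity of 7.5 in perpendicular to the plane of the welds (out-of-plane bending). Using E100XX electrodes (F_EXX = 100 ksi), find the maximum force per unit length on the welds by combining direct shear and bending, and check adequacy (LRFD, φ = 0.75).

L_w = 2 × 8.5 = 17 in; section modulus (unit throat) S = 2 × L²/6 = 24.08 in².
Direct shear f_v = P/L_w = 8.34/17 = 0.4906 kip/in.
Moment M = P × e = 8.34 × 7.5 = 62.55 kip·in; bending f_b = M/S = 2.597 kip/in.
f_max = √(f_v² + f_b²) = √(0.4906² + 2.597²) = 2.643 kip/in.
φr_n = 0.75 × 0.6 × 100 × (0.707 × 0.1875) = 5.965 kip/in → adequate.

f_max ≈ 2.64 kip/in; adequate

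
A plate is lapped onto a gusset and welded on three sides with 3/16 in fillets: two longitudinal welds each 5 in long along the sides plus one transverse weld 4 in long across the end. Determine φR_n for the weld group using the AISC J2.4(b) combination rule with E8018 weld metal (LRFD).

E80XX → F_EXX = 80 ksi.
t_e = 0.707 × 0.1875 = 0.1326 in.
R_nwl = 0.6 × 80 × 0.1326 × 10 = 63.63 kips (longitudinal, 2 welds).
R_nwt = 0.6 × 80 × 0.1326 × 4 = 25.45 kips (transverse, base value).
(i) R_nwl + R_nwt = 89.08 kips; (ii) 0.85 R_nwl + 1.5 R_nwt = 92.26 kips.
R_n = max = 92.26 kips [governs: (ii)]; φR_n = 69.2 kips.

φR_n ≈ 69.2 kips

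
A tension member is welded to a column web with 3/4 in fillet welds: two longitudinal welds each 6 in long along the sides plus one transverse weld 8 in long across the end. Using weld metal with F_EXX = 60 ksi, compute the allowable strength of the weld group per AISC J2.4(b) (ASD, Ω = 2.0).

t_e = 0.707 × 0.75 = 0.5302 in.
R_nwl = 0.6 × 60 × 0.5302 × 12 = 229.1 kips (longitudinal, 2 welds).
R_nwt = 0.6 × 60 × 0.5302 × 8 = 152.7 kips (transverse, base value).
(i) R_nwl + R_nwt = 381.8 kips; (ii) 0.85 R_nwl + 1.5 R_nwt = 423.8 kips.
R_n = max = 423.8 kips [governs: (ii)]; R_n/Ω = 211.9 kips.

R_n/Ω ≈ 212 kips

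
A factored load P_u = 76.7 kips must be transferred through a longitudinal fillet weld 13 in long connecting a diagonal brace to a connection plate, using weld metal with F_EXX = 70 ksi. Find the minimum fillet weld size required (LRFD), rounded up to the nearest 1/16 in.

Total weld length L = 13 in.
Required throat t_e = P_u / (φ × 0.6 F_EXX × L) = 76.7 / (0.75 × 0.6 × 70 × 13) = 0.1873 in.
Required leg w = t_e / 0.707 = 0.2649 in → use 5/16 in.

w = 5/16 in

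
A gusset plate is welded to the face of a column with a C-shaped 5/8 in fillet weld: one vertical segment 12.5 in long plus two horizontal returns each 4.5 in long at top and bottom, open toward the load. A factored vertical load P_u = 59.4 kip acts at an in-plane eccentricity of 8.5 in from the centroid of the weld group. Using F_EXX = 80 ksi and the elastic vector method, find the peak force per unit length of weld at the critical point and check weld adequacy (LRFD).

f_max ≈ 8.25 kip/in; adequate

Total weld length L_w = 21.5 in. Treat welds as unit-width lines.
Centroid: x̄ = 2×4.5×2.25 / 21.5 = 0.9419 in from the vertical weld.
Polar moment about centroid: J = I_x + I_y = [12.5³/12 + 2×4.5×6.25²] + [12.5×0.9419² + 2(4.5³/12 + 4.5×1.308²)] = 556 in³.
Direct shear f_v = P/L_w = 59.4 / 21.5 = 2.763 kip/in (vertical).
Torsion M = P·e = 59.4 × 8.5 = 504.9 kip·in.
Critical point at (x, y) = (3.558, 6.25) from centroid. f_tx = M·y/J = 5.676 kip/in; f_ty = M·x/J = 3.231 kip/in.
Resultant f_max = √[f_tx² + (f_v + f_ty)²] = √[5.676² + (2.763 + 3.231)²] = 8.255 kip/in.
Capacity per unit length: φr_n = 0.75 × 0.6 × 80 × (0.707 × 0.625) = 15.91 kip/in.
8.255 ≤ 15.91 → adequate.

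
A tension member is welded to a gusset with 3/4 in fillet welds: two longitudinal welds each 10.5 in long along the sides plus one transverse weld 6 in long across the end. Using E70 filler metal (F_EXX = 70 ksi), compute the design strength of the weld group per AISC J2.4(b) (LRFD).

φR_n ≈ 451 kip

t_e = 0.707 × 0.75 = 0.5302 in.
R_nwl = 0.6 × 70 × 0.5302 × 21 = 467.7 kip (longitudinal, 2 welds).
R_nwt = 0.6 × 70 × 0.5302 × 6 = 133.6 kip (transverse, base value).
(i) R_nwl + R_nwt = 601.3 kip; (ii) 0.85 R_nwl + 1.5 R_nwt = 598 kip.
R_n = max = 601.3 kip [governs: (i)]; φR_n = 451 kip.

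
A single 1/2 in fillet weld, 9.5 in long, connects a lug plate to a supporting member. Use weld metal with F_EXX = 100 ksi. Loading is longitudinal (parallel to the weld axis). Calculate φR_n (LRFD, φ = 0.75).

Effective throat t_e = 0.707 × 0.5 = 0.3535 in.
Total length L = 9.5 in; A_we = 0.3535 × 9.5 = 3.358 in².
F_nw = 0.6 F_EXX = 0.6 × 100 = 60 ksi.
φR_n = 0.75 × 60 × 3.358 = 151.1 kips.

φR_n ≈ 151 kips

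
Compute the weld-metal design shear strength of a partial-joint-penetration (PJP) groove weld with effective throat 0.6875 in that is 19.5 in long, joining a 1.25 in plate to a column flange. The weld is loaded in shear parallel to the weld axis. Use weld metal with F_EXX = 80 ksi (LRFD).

φR_n ≈ 483 kip

Effective throat (given) t_e = 0.6875 in.
A_we = 0.6875 × 19.5 = 13.41 in².
F_nw = 0.6 F_EXX = 48 ksi.
φR_n = 0.75 × 48 × 13.41 = 482.6 kip.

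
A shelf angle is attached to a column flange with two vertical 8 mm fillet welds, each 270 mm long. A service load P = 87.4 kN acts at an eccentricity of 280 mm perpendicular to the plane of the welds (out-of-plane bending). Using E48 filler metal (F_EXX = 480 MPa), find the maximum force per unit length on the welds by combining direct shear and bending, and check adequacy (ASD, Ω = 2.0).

f_max ≈ 1020 N/mm; NOT adequate

L_w = 2 × 270 = 540 mm; section modulus (unit throat) S = 2 × L²/6 = 24300 mm².
Direct shear f_v = P/L_w = 87.4×10³/540 = 161.9 N/mm.
Moment M = P × e = 87.4×10³ × 280 = 24472000 N·mm; bending f_b = M/S = 1007 N/mm.
f_max = √(f_v² + f_b²) = √(161.9² + 1007²) = 1020 N/mm.
r_n/Ω = (1/2.0) × 0.6 × 480 × (0.707 × 8) = 814.5 N/mm → NOT adequate.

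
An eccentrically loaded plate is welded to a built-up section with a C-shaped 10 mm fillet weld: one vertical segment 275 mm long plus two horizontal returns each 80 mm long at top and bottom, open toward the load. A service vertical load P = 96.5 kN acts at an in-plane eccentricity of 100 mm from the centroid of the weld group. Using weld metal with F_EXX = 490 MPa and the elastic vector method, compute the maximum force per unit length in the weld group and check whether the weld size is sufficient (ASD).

Total weld length L_w = 435 mm. Treat welds as unit-width lines.
Centroid: x̄ = 2×80×40 / 435 = 14.71 mm from the vertical weld.
Polar moment about centroid: J = I_x + I_y = [275³/12 + 2×80×137.5²] + [275×14.71² + 2(80³/12 + 80×25.29²)] = 5005000 mm³.
Direct shear f_v = P/L_w = 96.5×10³ / 435 = 221.8 N/mm (vertical).
Torsion M = P·e = 96.5×10³ × 100 = 9650000 N·mm.
Critical point at (x, y) = (65.29, 137.5) from centroid. f_tx = M·y/J = 265.1 N/mm; f_ty = M·x/J = 125.9 N/mm.
Resultant f_max = √[f_tx² + (f_v + f_ty)²] = √[265.1² + (221.8 + 125.9)²] = 437.2 N/mm.
Capacity per unit length: r_n/Ω = (1/2.0) × 0.6 × 490 × (0.707 × 10) = 1039 N/mm.
437.2 ≤ 1039 → adequate.

f_max ≈ 437 N/mm; adequate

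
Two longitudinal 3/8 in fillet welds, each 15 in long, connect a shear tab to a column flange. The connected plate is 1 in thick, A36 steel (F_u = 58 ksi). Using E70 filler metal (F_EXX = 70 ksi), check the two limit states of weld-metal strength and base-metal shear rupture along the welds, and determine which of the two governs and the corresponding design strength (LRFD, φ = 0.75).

t_e = 0.707 × 0.375 = 0.2651 in; L = 30 in.
Weld metal: φR_n = 0.75 × 0.6 × 70 × 0.2651 × 30 = 250.5 kip.
Base metal (shear rupture): φR_n = 0.75 × 0.6 × 58 × 1 × 30 = 783 kip.
Governing: weld metal.

φR_n ≈ 251 kip (weld metal governs)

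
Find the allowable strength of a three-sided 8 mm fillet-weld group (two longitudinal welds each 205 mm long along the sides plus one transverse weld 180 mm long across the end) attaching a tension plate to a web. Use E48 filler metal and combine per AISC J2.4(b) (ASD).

R_n/Ω ≈ 504 kN

E48XX → F_EXX = 480 MPa.
t_e = 0.707 × 8 = 5.656 mm.
R_nwl = 0.6 × 480 × 5.656 × 410 × 10⁻³ = 667.9 kN (longitudinal, 2 welds).
R_nwt = 0.6 × 480 × 5.656 × 180 × 10⁻³ = 293.2 kN (transverse, base value).
(i) R_nwl + R_nwt = 961.1 kN; (ii) 0.85 R_nwl + 1.5 R_nwt = 1007 kN.
R_n = max = 1007 kN [governs: (ii)]; R_n/Ω = 503.7 kN.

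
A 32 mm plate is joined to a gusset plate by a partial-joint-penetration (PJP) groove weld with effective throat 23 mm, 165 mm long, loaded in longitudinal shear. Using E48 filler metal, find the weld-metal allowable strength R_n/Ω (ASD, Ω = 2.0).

E48XX → F_EXX = 480 MPa.
Effective throat (given) t_e = 23 mm.
A_we = 23 × 165 = 3795 mm².
F_nw = 0.6 F_EXX = 288 MPa.
R_n/Ω = (288 × 3795) / 2.0 × 10⁻³ = 546.5 kN.

R_n/Ω ≈ 546 kN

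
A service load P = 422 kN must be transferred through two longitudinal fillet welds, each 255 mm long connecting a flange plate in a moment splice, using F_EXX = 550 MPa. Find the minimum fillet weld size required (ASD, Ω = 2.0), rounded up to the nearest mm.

w = 8 mm

Total weld length L = 510 mm.
Required throat t_e = P × Ω / (0.6 F_EXX × L) = 422 × 2.0 / (0.6 × 550 × 510 × 10⁻³) = 5.015 mm.
Required leg w = t_e / 0.707 = 7.093 mm → use 8 mm.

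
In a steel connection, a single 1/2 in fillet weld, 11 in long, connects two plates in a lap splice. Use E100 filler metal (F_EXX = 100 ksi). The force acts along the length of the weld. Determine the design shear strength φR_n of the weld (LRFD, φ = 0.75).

Effective throat t_e = 0.707 × 0.5 = 0.3535 in.
Total length L = 11 in; A_we = 0.3535 × 11 = 3.888 in².
F_nw = 0.6 F_EXX = 0.6 × 100 = 60 ksi.
φR_n = 0.75 × 60 × 3.888 = 175 kips.

φR_n ≈ 175 kips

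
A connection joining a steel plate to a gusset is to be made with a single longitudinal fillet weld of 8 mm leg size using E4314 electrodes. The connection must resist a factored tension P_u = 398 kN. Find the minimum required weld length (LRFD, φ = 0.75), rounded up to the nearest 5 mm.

E43XX → F_EXX = 430 MPa.
Throat t_e = 0.707 × 8 = 5.656 mm.
φr_n = 0.75 × 0.6 × 430 × 5.656 × 10⁻³ = 1.094 kN/mm.
L_req = P_u / φr_n = 398 / 1.094 = 363.7 mm total.
Round up → use L = 365 mm.

L = 365 mm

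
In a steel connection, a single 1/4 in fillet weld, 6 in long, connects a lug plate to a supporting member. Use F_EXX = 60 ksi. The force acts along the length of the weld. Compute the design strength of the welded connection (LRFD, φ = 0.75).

φR_n ≈ 28.6 kips

Effective throat t_e = 0.707 × 0.25 = 0.1767 in.
Total length L = 6 in; A_we = 0.1767 × 6 = 1.06 in².
F_nw = 0.6 F_EXX = 0.6 × 60 = 36 ksi.
φR_n = 0.75 × 36 × 1.06 = 28.63 kips.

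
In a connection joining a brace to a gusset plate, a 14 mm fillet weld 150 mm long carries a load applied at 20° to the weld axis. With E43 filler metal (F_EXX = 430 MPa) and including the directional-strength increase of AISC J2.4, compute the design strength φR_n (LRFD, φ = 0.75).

t_e = 0.707 × 14 = 9.898 mm; A_we = 9.898 × 150 = 1485 mm².
Directional factor: 1.0 + 0.5 sin^1.5(20°) = 1.1.
F_nw = 0.6 × 430 × 1.1 = 283.8 MPa.
φR_n = 0.75 × 283.8 × 1485 × 10⁻³ = 316 kN.

φR_n ≈ 316 kN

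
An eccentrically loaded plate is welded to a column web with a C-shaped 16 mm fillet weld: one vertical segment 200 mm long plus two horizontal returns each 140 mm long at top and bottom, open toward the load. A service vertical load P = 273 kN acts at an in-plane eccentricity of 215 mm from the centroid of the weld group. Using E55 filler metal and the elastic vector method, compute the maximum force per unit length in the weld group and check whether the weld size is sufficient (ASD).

f_max ≈ 2280 N/mm; NOT adequate

E55XX → F_EXX = 550 MPa.
Total weld length L_w = 480 mm. Treat welds as unit-width lines.
Centroid: x̄ = 2×140×70 / 480 = 40.83 mm from the vertical weld.
Polar moment about centroid: J = I_x + I_y = [200³/12 + 2×140×100²] + [200×40.83² + 2(140³/12 + 140×29.17²)] = 4496000 mm³.
Direct shear f_v = P/L_w = 273×10³ / 480 = 568.8 N/mm (vertical).
Torsion M = P·e = 273×10³ × 215 = 58695000 N·mm.
Critical point at (x, y) = (99.17, 100) from centroid. f_tx = M·y/J = 1306 N/mm; f_ty = M·x/J = 1295 N/mm.
Resultant f_max = √[f_tx² + (f_v + f_ty)²] = √[1306² + (568.8 + 1295)²] = 2275 N/mm.
Capacity per unit length: r_n/Ω = (1/2.0) × 0.6 × 550 × (0.707 × 16) = 1866 N/mm.
2275 > 1866 → NOT adequate.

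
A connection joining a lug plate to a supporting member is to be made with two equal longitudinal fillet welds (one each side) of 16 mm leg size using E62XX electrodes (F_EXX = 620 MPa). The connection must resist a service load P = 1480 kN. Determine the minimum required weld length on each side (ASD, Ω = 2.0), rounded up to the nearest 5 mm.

Throat t_e = 0.707 × 16 = 11.31 mm.
r_n/Ω = (0.6 × 620 × 11.31) / 2.0 = 2104 N/mm = 2.104 kN/mm.
L_req = P / (r_n/Ω) = 1480 / 2.104 = 703.4 mm total.
Per side: 703.4 / 2 = 351.7 mm.
Round up → use L = 355 mm on each side.

L = 355 mm on each side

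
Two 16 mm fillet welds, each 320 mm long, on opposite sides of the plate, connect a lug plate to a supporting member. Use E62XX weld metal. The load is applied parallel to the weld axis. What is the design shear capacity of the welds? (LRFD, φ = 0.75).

E62XX → F_EXX = 620 MPa.
Effective throat t_e = 0.707 × 16 = 11.31 mm.
Total length L = 640 mm; A_we = 11.31 × 640 = 7240 mm².
F_nw = 0.6 F_EXX = 0.6 × 620 = 372 MPa.
φR_n = 0.75 × 372 × 7240 × 10⁻³ = 2020 kN.

φR_n ≈ 2020 kN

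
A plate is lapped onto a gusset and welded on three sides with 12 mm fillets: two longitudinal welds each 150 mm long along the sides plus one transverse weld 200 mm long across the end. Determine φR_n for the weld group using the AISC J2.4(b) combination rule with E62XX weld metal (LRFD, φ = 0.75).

E62XX → F_EXX = 620 MPa.
t_e = 0.707 × 12 = 8.484 mm.
R_nwl = 0.6 × 620 × 8.484 × 300 × 10⁻³ = 946.8 kN (longitudinal, 2 welds).
R_nwt = 0.6 × 620 × 8.484 × 200 × 10⁻³ = 631.2 kN (transverse, base value).
(i) R_nwl + R_nwt = 1578 kN; (ii) 0.85 R_nwl + 1.5 R_nwt = 1752 kN.
R_n = max = 1752 kN [governs: (ii)]; φR_n = 1314 kN.

φR_n ≈ 1310 kN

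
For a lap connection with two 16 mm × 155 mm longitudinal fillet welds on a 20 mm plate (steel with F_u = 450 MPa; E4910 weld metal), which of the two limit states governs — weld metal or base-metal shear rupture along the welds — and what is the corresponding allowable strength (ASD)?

R_n/Ω ≈ 515 kN (weld metal governs)

E49XX → F_EXX = 490 MPa.
t_e = 0.707 × 16 = 11.31 mm; L = 310 mm.
Weld metal: R_n/Ω = (1/2.0) × 0.6 × 490 × 11.31 × 310 × 10⁻³ = 515.5 kN.
Base metal (shear rupture): R_n/Ω = (1/2.0) × 0.6 × 450 × 20 × 310 × 10⁻³ = 837 kN.
Governing: weld metal.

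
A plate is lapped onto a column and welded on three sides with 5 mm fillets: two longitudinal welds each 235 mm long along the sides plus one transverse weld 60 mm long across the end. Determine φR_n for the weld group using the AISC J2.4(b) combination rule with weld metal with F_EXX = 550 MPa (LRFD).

t_e = 0.707 × 5 = 3.535 mm.
R_nwl = 0.6 × 550 × 3.535 × 470 × 10⁻³ = 548.3 kN (longitudinal, 2 welds).
R_nwt = 0.6 × 550 × 3.535 × 60 × 10⁻³ = 69.99 kN (transverse, base value).
(i) R_nwl + R_nwt = 618.3 kN; (ii) 0.85 R_nwl + 1.5 R_nwt = 571 kN.
R_n = max = 618.3 kN [governs: (i)]; φR_n = 463.7 kN.

φR_n ≈ 464 kN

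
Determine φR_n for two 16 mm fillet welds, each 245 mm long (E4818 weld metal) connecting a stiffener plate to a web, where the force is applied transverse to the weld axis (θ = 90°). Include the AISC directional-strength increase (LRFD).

φR_n ≈ 1800 kN

E48XX → F_EXX = 480 MPa.
t_e = 0.707 × 16 = 11.31 mm; A_we = 11.31 × 490 = 5543 mm².
Directional factor: 1.0 + 0.5 sin^1.5(90°) = 1.5.
F_nw = 0.6 × 480 × 1.5 = 432 MPa.
φR_n = 0.75 × 432 × 5543 × 10⁻³ = 1796 kN.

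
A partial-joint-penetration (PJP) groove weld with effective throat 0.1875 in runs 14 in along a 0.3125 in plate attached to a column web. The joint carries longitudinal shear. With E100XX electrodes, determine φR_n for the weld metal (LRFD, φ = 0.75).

φR_n ≈ 118 kip

E100XX → F_EXX = 100 ksi.
Effective throat (given) t_e = 0.1875 in.
A_we = 0.1875 × 14 = 2.625 in².
F_nw = 0.6 F_EXX = 60 ksi.
φR_n = 0.75 × 60 × 2.625 = 118.1 kip.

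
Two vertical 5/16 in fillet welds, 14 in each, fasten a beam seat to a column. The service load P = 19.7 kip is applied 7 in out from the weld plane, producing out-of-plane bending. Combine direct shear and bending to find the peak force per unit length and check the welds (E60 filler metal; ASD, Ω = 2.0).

f_max ≈ 2.22 kip/in; adequate

E60XX → F_EXX = 60 ksi.
L_w = 2 × 14 = 28 in; section modulus (unit throat) S = 2 × L²/6 = 65.33 in².
Direct shear f_v = P/L_w = 19.7/28 = 0.7036 kip/in.
Moment M = P × e = 19.7 × 7 = 137.9 kip·in; bending f_b = M/S = 2.111 kip/in.
f_max = √(f_v² + f_b²) = √(0.7036² + 2.111²) = 2.225 kip/in.
r_n/Ω = (1/2.0) × 0.6 × 60 × (0.707 × 0.3125) = 3.977 kip/in → adequate.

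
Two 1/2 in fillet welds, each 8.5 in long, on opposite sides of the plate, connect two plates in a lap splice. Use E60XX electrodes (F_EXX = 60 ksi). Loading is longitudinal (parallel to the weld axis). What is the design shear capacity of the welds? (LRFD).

φR_n ≈ 162 kip

Effective throat t_e = 0.707 × 0.5 = 0.3535 in.
Total length L = 17 in; A_we = 0.3535 × 17 = 6.01 in².
F_nw = 0.6 F_EXX = 0.6 × 60 = 36 ksi.
φR_n = 0.75 × 36 × 6.01 = 162.3 kip.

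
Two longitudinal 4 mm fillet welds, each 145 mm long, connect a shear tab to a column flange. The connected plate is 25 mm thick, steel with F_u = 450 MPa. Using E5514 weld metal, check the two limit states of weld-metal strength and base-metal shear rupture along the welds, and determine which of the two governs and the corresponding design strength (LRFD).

E55XX → F_EXX = 550 MPa.
t_e = 0.707 × 4 = 2.828 mm; L = 290 mm.
Weld metal: φR_n = 0.75 × 0.6 × 550 × 2.828 × 290 × 10⁻³ = 203 kN.
Base metal (shear rupture): φR_n = 0.75 × 0.6 × 450 × 25 × 290 × 10⁻³ = 1468 kN.
Governing: weld metal.

φR_n ≈ 203 kN (weld metal governs)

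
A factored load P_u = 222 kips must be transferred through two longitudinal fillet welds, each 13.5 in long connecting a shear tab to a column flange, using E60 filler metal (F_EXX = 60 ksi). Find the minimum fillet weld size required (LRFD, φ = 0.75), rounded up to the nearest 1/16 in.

w = 7/16 in

Total weld length L = 27 in.
Required throat t_e = P_u / (φ × 0.6 F_EXX × L) = 222 / (0.75 × 0.6 × 60 × 27) = 0.3045 in.
Required leg w = t_e / 0.707 = 0.4307 in → use 7/16 in.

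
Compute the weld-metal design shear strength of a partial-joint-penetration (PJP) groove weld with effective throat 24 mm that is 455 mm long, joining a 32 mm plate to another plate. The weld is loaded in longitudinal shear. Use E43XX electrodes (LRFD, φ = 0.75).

E43XX → F_EXX = 430 MPa.
Effective throat (given) t_e = 24 mm.
A_we = 24 × 455 = 10920 mm².
F_nw = 0.6 F_EXX = 258 MPa.
φR_n = 0.75 × 258 × 10920 × 10⁻³ = 2113 kN.

φR_n ≈ 2110 kN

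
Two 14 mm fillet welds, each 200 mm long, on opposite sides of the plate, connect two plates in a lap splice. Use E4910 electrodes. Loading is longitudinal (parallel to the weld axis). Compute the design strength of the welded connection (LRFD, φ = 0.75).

φR_n ≈ 873 kN

E49XX → F_EXX = 490 MPa.
Effective throat t_e = 0.707 × 14 = 9.898 mm.
Total length L = 400 mm; A_we = 9.898 × 400 = 3959 mm².
F_nw = 0.6 F_EXX = 0.6 × 490 = 294 MPa.
φR_n = 0.75 × 294 × 3959 × 10⁻³ = 873 kN.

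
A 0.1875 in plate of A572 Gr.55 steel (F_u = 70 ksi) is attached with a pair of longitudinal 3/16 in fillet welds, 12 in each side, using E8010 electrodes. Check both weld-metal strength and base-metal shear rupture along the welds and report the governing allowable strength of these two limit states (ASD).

E80XX → F_EXX = 80 ksi.
t_e = 0.707 × 0.1875 = 0.1326 in; L = 24 in.
Weld metal: R_n/Ω = (1/2.0) × 0.6 × 80 × 0.1326 × 24 = 76.36 kip.
Base metal (shear rupture): R_n/Ω = (1/2.0) × 0.6 × 70 × 0.1875 × 24 = 94.5 kip.
Governing: weld metal.

R_n/Ω ≈ 76.4 kip (weld metal governs)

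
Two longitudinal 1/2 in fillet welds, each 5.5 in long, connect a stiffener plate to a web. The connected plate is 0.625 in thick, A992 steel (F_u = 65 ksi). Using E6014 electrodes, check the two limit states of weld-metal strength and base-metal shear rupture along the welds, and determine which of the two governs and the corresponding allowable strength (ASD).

E60XX → F_EXX = 60 ksi.
t_e = 0.707 × 0.5 = 0.3535 in; L = 11 in.
Weld metal: R_n/Ω = (1/2.0) × 0.6 × 60 × 0.3535 × 11 = 69.99 kips.
Base metal (shear rupture): R_n/Ω = (1/2.0) × 0.6 × 65 × 0.625 × 11 = 134.1 kips.
Governing: weld metal.

R_n/Ω ≈ 70 kips (weld metal governs)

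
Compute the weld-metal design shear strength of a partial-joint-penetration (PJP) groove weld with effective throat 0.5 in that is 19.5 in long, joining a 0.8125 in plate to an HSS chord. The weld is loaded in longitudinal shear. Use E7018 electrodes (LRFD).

E70XX → F_EXX = 70 ksi.
Effective throat (given) t_e = 0.5 in.
A_we = 0.5 × 19.5 = 9.75 in².
F_nw = 0.6 F_EXX = 42 ksi.
φR_n = 0.75 × 42 × 9.75 = 307.1 kip.

φR_n ≈ 307 kip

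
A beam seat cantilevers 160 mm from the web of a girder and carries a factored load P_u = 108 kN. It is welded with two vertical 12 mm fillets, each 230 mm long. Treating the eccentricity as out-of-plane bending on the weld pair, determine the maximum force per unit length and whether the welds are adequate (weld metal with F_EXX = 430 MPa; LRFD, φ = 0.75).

L_w = 2 × 230 = 460 mm; section modulus (unit throat) S = 2 × L²/6 = 17630 mm².
Direct shear f_v = P/L_w = 108×10³/460 = 234.8 N/mm.
Moment M = P × e = 108×10³ × 160 = 17280000 N·mm; bending f_b = M/S = 980 N/mm.
f_max = √(f_v² + f_b²) = √(234.8² + 980²) = 1008 N/mm.
φr_n = 0.75 × 0.6 × 430 × (0.707 × 12) = 1642 N/mm → adequate.

f_max ≈ 1010 N/mm; adequate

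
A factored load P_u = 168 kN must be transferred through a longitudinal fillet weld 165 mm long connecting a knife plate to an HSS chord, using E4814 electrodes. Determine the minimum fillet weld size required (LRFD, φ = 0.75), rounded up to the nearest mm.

E48XX → F_EXX = 480 MPa.
Total weld length L = 165 mm.
Required throat t_e = P_u / (φ × 0.6 F_EXX × L) = 168 / (0.75 × 0.6 × 480 × 165 × 10⁻³) = 4.714 mm.
Required leg w = t_e / 0.707 = 6.667 mm → use 7 mm.

w = 7 mm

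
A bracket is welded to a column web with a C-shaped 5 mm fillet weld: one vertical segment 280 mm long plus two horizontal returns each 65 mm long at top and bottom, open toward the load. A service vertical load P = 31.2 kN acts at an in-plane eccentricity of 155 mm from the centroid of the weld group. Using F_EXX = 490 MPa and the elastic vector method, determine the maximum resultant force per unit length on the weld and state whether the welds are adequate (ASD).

Total weld length L_w = 410 mm. Treat welds as unit-width lines.
Centroid: x̄ = 2×65×32.5 / 410 = 10.3 mm from the vertical weld.
Polar moment about centroid: J = I_x + I_y = [280³/12 + 2×65×140²] + [280×10.3² + 2(65³/12 + 65×22.2²)] = 4517000 mm³.
Direct shear f_v = P/L_w = 31.2×10³ / 410 = 76.1 N/mm (vertical).
Torsion M = P·e = 31.2×10³ × 155 = 4836000 N·mm.
Critical point at (x, y) = (54.7, 140) from centroid. f_tx = M·y/J = 149.9 N/mm; f_ty = M·x/J = 58.56 N/mm.
Resultant f_max = √[f_tx² + (f_v + f_ty)²] = √[149.9² + (76.1 + 58.56)²] = 201.5 N/mm.
Capacity per unit length: r_n/Ω = (1/2.0) × 0.6 × 490 × (0.707 × 5) = 519.6 N/mm.
201.5 ≤ 519.6 → adequate.

f_max ≈ 201 N/mm; adequate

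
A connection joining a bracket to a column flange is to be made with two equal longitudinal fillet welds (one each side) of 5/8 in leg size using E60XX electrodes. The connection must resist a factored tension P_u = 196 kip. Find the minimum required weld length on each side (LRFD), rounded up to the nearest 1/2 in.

L = 8.5 in on each side

E60XX → F_EXX = 60 ksi.
Throat t_e = 0.707 × 0.625 = 0.4419 in.
φr_n = 0.75 × 0.6 × 60 × 0.4419 = 11.93 kip/in.
L_req = P_u / φr_n = 196 / 11.93 = 16.43 in total.
Per side: 16.43 / 2 = 8.214 in.
Round up → use L = 8.5 in on each side.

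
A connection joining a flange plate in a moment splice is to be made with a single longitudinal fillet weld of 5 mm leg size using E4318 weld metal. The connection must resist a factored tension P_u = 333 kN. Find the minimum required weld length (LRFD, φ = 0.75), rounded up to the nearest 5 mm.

E43XX → F_EXX = 430 MPa.
Throat t_e = 0.707 × 5 = 3.535 mm.
φr_n = 0.75 × 0.6 × 430 × 3.535 × 10⁻³ = 0.684 kN/mm.
L_req = P_u / φr_n = 333 / 0.684 = 486.8 mm total.
Round up → use L = 490 mm.

L = 490 mm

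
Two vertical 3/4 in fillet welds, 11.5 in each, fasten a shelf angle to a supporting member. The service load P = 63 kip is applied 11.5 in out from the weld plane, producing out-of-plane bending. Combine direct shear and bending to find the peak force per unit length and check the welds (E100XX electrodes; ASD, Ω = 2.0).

E100XX → F_EXX = 100 ksi.
L_w = 2 × 11.5 = 23 in; section modulus (unit throat) S = 2 × L²/6 = 44.08 in².
Direct shear f_v = P/L_w = 63/23 = 2.739 kip/in.
Moment M = P × e = 63 × 11.5 = 724.5 kip·in; bending f_b = M/S = 16.43 kip/in.
f_max = √(f_v² + f_b²) = √(2.739² + 16.43²) = 16.66 kip/in.
r_n/Ω = (1/2.0) × 0.6 × 100 × (0.707 × 0.75) = 15.91 kip/in → NOT adequate.

f_max ≈ 16.7 kip/in; NOT adequate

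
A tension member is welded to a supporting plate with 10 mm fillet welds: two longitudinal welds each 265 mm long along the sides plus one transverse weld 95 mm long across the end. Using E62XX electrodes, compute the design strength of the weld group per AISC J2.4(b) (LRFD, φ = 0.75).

φR_n ≈ 1230 kN

E62XX → F_EXX = 620 MPa.
t_e = 0.707 × 10 = 7.07 mm.
R_nwl = 0.6 × 620 × 7.07 × 530 × 10⁻³ = 1394 kN (longitudinal, 2 welds).
R_nwt = 0.6 × 620 × 7.07 × 95 × 10⁻³ = 249.9 kN (transverse, base value).
(i) R_nwl + R_nwt = 1644 kN; (ii) 0.85 R_nwl + 1.5 R_nwt = 1560 kN.
R_n = max = 1644 kN [governs: (i)]; φR_n = 1233 kN.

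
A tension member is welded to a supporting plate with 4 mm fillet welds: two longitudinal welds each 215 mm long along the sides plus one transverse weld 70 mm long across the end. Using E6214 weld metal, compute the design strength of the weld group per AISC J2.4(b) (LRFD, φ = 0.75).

E62XX → F_EXX = 620 MPa.
t_e = 0.707 × 4 = 2.828 mm.
R_nwl = 0.6 × 620 × 2.828 × 430 × 10⁻³ = 452.4 kN (longitudinal, 2 welds).
R_nwt = 0.6 × 620 × 2.828 × 70 × 10⁻³ = 73.64 kN (transverse, base value).
(i) R_nwl + R_nwt = 526 kN; (ii) 0.85 R_nwl + 1.5 R_nwt = 495 kN.
R_n = max = 526 kN [governs: (i)]; φR_n = 394.5 kN.

φR_n ≈ 395 kN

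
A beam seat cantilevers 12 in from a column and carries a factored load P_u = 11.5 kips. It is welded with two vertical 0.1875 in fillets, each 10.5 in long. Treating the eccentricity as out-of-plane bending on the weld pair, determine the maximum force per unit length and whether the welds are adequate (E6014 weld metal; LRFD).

f_max ≈ 3.79 kip/in; NOT adequate

E60XX → F_EXX = 60 ksi.
L_w = 2 × 10.5 = 21 in; section modulus (unit throat) S = 2 × L²/6 = 36.75 in².
Direct shear f_v = P/L_w = 11.5/21 = 0.5476 kip/in.
Moment M = P × e = 11.5 × 12 = 138 kip·in; bending f_b = M/S = 3.755 kip/in.
f_max = √(f_v² + f_b²) = √(0.5476² + 3.755²) = 3.795 kip/in.
φr_n = 0.75 × 0.6 × 60 × (0.707 × 0.1875) = 3.579 kip/in → NOT adequate.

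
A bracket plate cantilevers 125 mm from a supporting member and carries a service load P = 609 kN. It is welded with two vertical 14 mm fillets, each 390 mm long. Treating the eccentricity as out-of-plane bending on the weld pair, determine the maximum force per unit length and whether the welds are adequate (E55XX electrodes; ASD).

E55XX → F_EXX = 550 MPa.
L_w = 2 × 390 = 780 mm; section modulus (unit throat) S = 2 × L²/6 = 50700 mm².
Direct shear f_v = P/L_w = 609×10³/780 = 780.8 N/mm.
Moment M = P × e = 609×10³ × 125 = 76125000 N·mm; bending f_b = M/S = 1501 N/mm.
f_max = √(f_v² + f_b²) = √(780.8² + 1501²) = 1692 N/mm.
r_n/Ω = (1/2.0) × 0.6 × 550 × (0.707 × 14) = 1633 N/mm → NOT adequate.

f_max ≈ 1690 N/mm; NOT adequate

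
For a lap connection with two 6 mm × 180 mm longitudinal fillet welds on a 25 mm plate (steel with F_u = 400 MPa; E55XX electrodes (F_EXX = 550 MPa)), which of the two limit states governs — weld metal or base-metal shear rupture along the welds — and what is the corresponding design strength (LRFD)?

t_e = 0.707 × 6 = 4.242 mm; L = 360 mm.
Weld metal: φR_n = 0.75 × 0.6 × 550 × 4.242 × 360 × 10⁻³ = 378 kN.
Base metal (shear rupture): φR_n = 0.75 × 0.6 × 400 × 25 × 360 × 10⁻³ = 1620 kN.
Governing: weld metal.

φR_n ≈ 378 kN (weld metal governs)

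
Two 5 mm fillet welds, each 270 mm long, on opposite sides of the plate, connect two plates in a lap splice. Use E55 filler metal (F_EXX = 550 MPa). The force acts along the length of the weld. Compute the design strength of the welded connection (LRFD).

φR_n ≈ 472 kN

Effective throat t_e = 0.707 × 5 = 3.535 mm.
Total length L = 540 mm; A_we = 3.535 × 540 = 1909 mm².
F_nw = 0.6 F_EXX = 0.6 × 550 = 330 MPa.
φR_n = 0.75 × 330 × 1909 × 10⁻³ = 472.5 kN.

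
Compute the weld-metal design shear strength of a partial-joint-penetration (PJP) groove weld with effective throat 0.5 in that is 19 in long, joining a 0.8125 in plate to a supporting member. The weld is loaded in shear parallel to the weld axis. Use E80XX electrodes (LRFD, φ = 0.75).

φR_n ≈ 342 kips

E80XX → F_EXX = 80 ksi.
Effective throat (given) t_e = 0.5 in.
A_we = 0.5 × 19 = 9.5 in².
F_nw = 0.6 F_EXX = 48 ksi.
φR_n = 0.75 × 48 × 9.5 = 342 kips.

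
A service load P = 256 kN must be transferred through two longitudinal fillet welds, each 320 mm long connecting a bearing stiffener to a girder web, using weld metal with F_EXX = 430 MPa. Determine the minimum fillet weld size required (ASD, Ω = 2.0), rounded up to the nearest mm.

Total weld length L = 640 mm.
Required throat t_e = P × Ω / (0.6 F_EXX × L) = 256 × 2.0 / (0.6 × 430 × 640 × 10⁻³) = 3.101 mm.
Required leg w = t_e / 0.707 = 4.386 mm → use 5 mm.

w = 5 mm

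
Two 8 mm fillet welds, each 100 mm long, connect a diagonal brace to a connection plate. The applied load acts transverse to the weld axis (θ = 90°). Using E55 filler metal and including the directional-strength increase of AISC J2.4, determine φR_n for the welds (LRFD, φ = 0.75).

E55XX → F_EXX = 550 MPa.
t_e = 0.707 × 8 = 5.656 mm; A_we = 5.656 × 200 = 1131 mm².
Directional factor: 1.0 + 0.5 sin^1.5(90°) = 1.5.
F_nw = 0.6 × 550 × 1.5 = 495 MPa.
φR_n = 0.75 × 495 × 1131 × 10⁻³ = 420 kN.

φR_n ≈ 420 kN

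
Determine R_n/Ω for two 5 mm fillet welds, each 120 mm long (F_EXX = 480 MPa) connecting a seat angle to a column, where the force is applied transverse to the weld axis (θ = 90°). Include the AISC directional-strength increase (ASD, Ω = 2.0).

R_n/Ω ≈ 183 kN

t_e = 0.707 × 5 = 3.535 mm; A_we = 3.535 × 240 = 848.4 mm².
Directional factor: 1.0 + 0.5 sin^1.5(90°) = 1.5.
F_nw = 0.6 × 480 × 1.5 = 432 MPa.
R_n/Ω = (432 × 848.4) / 2.0 × 10⁻³ = 183.3 kN.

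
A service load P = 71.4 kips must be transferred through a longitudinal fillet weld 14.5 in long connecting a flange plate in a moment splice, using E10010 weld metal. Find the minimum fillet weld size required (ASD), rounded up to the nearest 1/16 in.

E100XX → F_EXX = 100 ksi.
Total weld length L = 14.5 in.
Required throat t_e = P × Ω / (0.6 F_EXX × L) = 71.4 × 2.0 / (0.6 × 100 × 14.5) = 0.1641 in.
Required leg w = t_e / 0.707 = 0.2322 in → use 1/4 in.

w = 1/4 in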